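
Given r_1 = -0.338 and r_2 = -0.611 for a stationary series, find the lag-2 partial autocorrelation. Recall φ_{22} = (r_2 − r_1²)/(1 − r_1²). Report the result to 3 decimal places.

φ_{22} = (r_2 − r_1²) / (1 − r_1²)
r_1² = (-0.338)² = 0.114244
Numerator = -0.611 − 0.1142 = -0.7252; denominator = 1 − 0.1142 = 0.8858
φ_{22} = -0.7252 / 0.8858 = -0.819

-0.819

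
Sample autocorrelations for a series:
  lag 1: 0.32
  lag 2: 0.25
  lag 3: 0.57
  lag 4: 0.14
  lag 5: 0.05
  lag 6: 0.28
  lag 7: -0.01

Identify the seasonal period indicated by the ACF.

3

The largest autocorrelation is r_3 = 0.57; the remaining lags stay at or below 0.32. The elevated value at lag 1 (0.32), dropping to 0.25 at lag 2, reflects decaying short-term dependence rather than seasonality.
The dominant spike at lag 3 indicates a seasonal period of 3.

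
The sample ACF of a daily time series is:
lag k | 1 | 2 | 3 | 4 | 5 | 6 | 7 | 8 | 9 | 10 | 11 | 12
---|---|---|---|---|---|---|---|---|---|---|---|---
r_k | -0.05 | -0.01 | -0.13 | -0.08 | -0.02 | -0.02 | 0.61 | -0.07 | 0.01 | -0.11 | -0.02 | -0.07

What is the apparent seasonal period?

The largest autocorrelation is r_7 = 0.61; the remaining lags stay at or below 0.01.
The dominant spike at lag 7 indicates a seasonal period of 7.

7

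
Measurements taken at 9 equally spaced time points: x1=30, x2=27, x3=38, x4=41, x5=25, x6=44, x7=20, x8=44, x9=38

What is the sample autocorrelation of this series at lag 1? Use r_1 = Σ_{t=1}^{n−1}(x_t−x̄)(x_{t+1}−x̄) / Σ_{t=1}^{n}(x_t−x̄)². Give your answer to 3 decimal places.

Mean x̄ = (30 + 27 + 38 + 41 + 25 + 44 + 20 + 44 + 38)/9 = 34.1111
Numerator Σ_{t=1}^{8}(x_t−x̄)(x_{t+1}−x̄) = -365.1235
Denominator Σ(x_t−x̄)² = 622.8889
r_1 = -365.1235 / 622.8889 = -0.586

-0.586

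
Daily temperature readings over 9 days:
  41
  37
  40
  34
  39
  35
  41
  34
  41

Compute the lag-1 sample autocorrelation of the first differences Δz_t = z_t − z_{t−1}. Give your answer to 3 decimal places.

-0.826

First differences Δz: -4, 3, -6, 5, -4, 6, -7, 7
Mean of differences = 0.0000
Numerator Σ(Δz_t−Δz̄)(Δz_{t+1}−Δz̄) = -195.0000
Denominator Σ(Δz_t−Δz̄)² = 236.0000
r_1(Δz) = -195.0000 / 236.0000 = -0.826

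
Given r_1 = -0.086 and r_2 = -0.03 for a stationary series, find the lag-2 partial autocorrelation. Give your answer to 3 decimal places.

φ_{22} = (r_2 − r_1²) / (1 − r_1²)
r_1² = (-0.086)² = 0.007396
Numerator = -0.03 − 0.0074 = -0.0374; denominator = 1 − 0.0074 = 0.9926
φ_{22} = -0.0374 / 0.9926 = -0.038

-0.038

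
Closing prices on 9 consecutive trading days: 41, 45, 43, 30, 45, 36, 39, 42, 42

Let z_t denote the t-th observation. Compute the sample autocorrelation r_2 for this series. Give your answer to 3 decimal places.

Mean z̄ = (41 + 45 + 43 + 30 + 45 + 36 + 39 + 42 + 42)/9 = 40.3333
Numerator Σ_{t=1}^{7}(z_t−z̄)(z_{t+2}−z̄) = -4.8889
Denominator Σ(z_t−z̄)² = 184.0000
r_2 = -4.8889 / 184.0000 = -0.027

-0.027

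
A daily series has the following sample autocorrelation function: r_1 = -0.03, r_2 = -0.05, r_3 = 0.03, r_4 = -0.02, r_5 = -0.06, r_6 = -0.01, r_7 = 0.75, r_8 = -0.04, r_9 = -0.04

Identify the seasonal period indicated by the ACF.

The largest autocorrelation is r_7 = 0.75; the remaining lags stay at or below 0.03.
The dominant spike at lag 7 indicates a seasonal period of 7.

7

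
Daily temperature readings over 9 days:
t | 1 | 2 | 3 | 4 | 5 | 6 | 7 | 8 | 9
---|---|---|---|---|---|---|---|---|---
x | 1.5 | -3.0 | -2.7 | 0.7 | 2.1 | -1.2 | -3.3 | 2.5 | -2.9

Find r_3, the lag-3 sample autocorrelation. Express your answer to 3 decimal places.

Mean x̄ = (1.5 − 3.0 − 2.7 + 0.7 + 2.1 − 1.2 − 3.3 + 2.5 − 2.9)/9 = -0.7000
Numerator Σ_{t=1}^{6}(x_t−x̄)(x_{t+3}−x̄) = 4.0600
Denominator Σ(x_t−x̄)² = 46.0200
r_3 = 4.0600 / 46.0200 = 0.088

0.088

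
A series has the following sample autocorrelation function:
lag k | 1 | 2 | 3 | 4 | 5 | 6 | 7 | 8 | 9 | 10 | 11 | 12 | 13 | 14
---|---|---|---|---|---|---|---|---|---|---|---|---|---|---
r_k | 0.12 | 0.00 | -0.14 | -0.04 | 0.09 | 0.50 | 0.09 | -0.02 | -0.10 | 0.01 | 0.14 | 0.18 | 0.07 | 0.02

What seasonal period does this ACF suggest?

6

The largest autocorrelation is r_6 = 0.50, with a weaker echo at lag 12 (0.18); the remaining lags stay at or below 0.14.
The dominant spike at lag 6 indicates a seasonal period of 6.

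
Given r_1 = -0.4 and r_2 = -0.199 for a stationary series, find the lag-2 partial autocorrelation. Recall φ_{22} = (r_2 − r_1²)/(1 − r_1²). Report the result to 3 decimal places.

-0.427

φ_{22} = (r_2 − r_1²) / (1 − r_1²)
r_1² = (-0.4)² = 0.16
Numerator = -0.199 − 0.1600 = -0.3590; denominator = 1 − 0.1600 = 0.8400
φ_{22} = -0.3590 / 0.8400 = -0.427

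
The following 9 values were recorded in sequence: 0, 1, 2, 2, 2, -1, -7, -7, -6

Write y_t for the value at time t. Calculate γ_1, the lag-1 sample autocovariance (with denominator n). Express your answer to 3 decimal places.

10.126

Mean ȳ = (0 + 1 + 2 + 2 + 2 − 1 − 7 − 7 − 6)/9 = -1.5556
Σ_{t=1}^{8}(y_t−ȳ)(y_{t+1}−ȳ) = 91.1358
γ_1 = 91.1358 / 9 = 10.126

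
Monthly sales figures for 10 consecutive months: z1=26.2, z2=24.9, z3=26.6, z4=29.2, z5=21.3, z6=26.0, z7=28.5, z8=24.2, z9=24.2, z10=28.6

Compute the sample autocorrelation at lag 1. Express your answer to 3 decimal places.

-0.375

Mean z̄ = (26.2 + 24.9 + 26.6 + 29.2 + 21.3 + 26.0 + 28.5 + 24.2 + 24.2 + 28.6)/10 = 25.9700
Numerator Σ_{t=1}^{9}(z_t−z̄)(z_{t+1}−z̄) = -20.0339
Denominator Σ(z_t−z̄)² = 53.4210
r_1 = -20.0339 / 53.4210 = -0.375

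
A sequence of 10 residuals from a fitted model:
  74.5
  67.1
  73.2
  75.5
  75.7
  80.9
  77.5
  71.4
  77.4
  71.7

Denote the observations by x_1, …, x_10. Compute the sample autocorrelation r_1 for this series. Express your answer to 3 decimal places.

Mean x̄ = (74.5 + 67.1 + 73.2 + 75.5 + 75.7 + 80.9 + 77.5 + 71.4 + 77.4 + 71.7)/10 = 74.4900
Numerator Σ_{t=1}^{9}(x_t−x̄)(x_{t+1}−x̄) = 10.0169
Denominator Σ(x_t−x̄)² = 134.7090
r_1 = 10.0169 / 134.7090 = 0.074

0.074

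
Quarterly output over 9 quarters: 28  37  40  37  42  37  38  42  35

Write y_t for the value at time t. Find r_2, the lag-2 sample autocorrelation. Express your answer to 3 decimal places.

-0.085

Mean ȳ = (28 + 37 + 40 + 37 + 42 + 37 + 38 + 42 + 35)/9 = 37.3333
Numerator Σ_{t=1}^{7}(y_t−ȳ)(y_{t+2}−ȳ) = -12.2222
Denominator Σ(y_t−ȳ)² = 144.0000
r_2 = -12.2222 / 144.0000 = -0.085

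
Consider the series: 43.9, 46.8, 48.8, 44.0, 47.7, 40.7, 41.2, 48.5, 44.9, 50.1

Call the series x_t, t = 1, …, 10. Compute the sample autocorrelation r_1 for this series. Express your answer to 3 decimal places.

Mean x̄ = (43.9 + 46.8 + 48.8 + 44.0 + 47.7 + 40.7 + 41.2 + 48.5 + 44.9 + 50.1)/10 = 45.6600
Numerator Σ_{t=1}^{9}(x_t−x̄)(x_{t+1}−x̄) = -13.2216
Denominator Σ(x_t−x̄)² = 94.0240
r_1 = -13.2216 / 94.0240 = -0.141

-0.141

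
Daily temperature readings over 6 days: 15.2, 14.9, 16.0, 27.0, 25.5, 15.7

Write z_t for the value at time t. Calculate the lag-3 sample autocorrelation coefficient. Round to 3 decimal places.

Mean z̄ = (15.2 + 14.9 + 16.0 + 27.0 + 25.5 + 15.7)/6 = 19.0500
Deviations from mean: -3.8500, -4.1500, -3.0500, 7.9500, 6.4500, -3.3500
Numerator Σ_{t=1}^{3}(z_t−z̄)(z_{t+3}−z̄) = -47.1575
Denominator Σ(z_t−z̄)² = 157.3750
r_3 = -47.1575 / 157.3750 = -0.300

-0.300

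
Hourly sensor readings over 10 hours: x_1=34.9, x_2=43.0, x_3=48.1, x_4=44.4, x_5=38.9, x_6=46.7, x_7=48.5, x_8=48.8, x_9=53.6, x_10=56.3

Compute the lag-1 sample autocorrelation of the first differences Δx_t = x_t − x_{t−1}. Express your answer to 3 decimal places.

-0.011

First differences Δx: 8.1, 5.1, -3.7, -5.5, 7.8, 1.8, 0.3, 4.8, 2.7
Mean of differences = 2.3778
Numerator Σ(Δx_t−Δx̄)(Δx_{t+1}−Δx̄) = -1.9883
Denominator Σ(Δx_t−Δx̄)² = 179.1756
r_1(Δx) = -1.9883 / 179.1756 = -0.011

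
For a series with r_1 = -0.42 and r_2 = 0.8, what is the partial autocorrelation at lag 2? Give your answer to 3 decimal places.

0.757

φ_{22} = (r_2 − r_1²) / (1 − r_1²)
r_1² = (-0.42)² = 0.1764
Numerator = 0.8 − 0.1764 = 0.6236; denominator = 1 − 0.1764 = 0.8236
φ_{22} = 0.6236 / 0.8236 = 0.757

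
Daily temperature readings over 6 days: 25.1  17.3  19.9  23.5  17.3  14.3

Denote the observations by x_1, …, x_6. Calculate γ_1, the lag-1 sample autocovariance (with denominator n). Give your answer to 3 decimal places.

Mean x̄ = (25.1 + 17.3 + 19.9 + 23.5 + 17.3 + 14.3)/6 = 19.5667
Deviations: 5.5333, -2.2667, 0.3333, 3.9333, -2.2667, -5.2667
Σ_{t=1}^{5}(x_t−x̄)(x_{t+1}−x̄) = -8.9644
γ_1 = -8.9644 / 6 = -1.494

-1.494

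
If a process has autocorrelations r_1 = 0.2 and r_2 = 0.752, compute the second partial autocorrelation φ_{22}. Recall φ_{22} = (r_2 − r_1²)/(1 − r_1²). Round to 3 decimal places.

0.742

φ_{22} = (r_2 − r_1²) / (1 − r_1²)
r_1² = (0.2)² = 0.04
Numerator = 0.752 − 0.0400 = 0.7120; denominator = 1 − 0.0400 = 0.9600
φ_{22} = 0.7120 / 0.9600 = 0.742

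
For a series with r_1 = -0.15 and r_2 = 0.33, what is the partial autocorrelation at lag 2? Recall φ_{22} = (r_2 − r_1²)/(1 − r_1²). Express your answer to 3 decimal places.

0.315

φ_{22} = (r_2 − r_1²) / (1 − r_1²)
r_1² = (-0.15)² = 0.0225
Numerator = 0.33 − 0.0225 = 0.3075; denominator = 1 − 0.0225 = 0.9775
φ_{22} = 0.3075 / 0.9775 = 0.315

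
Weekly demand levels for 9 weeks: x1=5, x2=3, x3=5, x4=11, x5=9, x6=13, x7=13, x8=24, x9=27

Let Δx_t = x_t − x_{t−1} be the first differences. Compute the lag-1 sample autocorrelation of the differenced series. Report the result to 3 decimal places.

-0.332

First differences Δx: -2, 2, 6, -2, 4, 0, 11, 3
Mean of differences = 2.7500
Numerator Σ(Δx_t−Δx̄)(Δx_{t+1}−Δx̄) = -44.3125
Denominator Σ(Δx_t−Δx̄)² = 133.5000
r_1(Δx) = -44.3125 / 133.5000 = -0.332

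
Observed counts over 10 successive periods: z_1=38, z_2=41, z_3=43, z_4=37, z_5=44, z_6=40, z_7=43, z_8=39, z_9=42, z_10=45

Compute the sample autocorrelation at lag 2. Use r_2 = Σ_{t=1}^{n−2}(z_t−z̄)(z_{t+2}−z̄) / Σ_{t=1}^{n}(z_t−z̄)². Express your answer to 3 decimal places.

0.093

Mean z̄ = (38 + 41 + 43 + 37 + 44 + 40 + 43 + 39 + 42 + 45)/10 = 41.2000
Numerator Σ_{t=1}^{8}(z_t−z̄)(z_{t+2}−z̄) = 5.9200
Denominator Σ(z_t−z̄)² = 63.6000
r_2 = 5.9200 / 63.6000 = 0.093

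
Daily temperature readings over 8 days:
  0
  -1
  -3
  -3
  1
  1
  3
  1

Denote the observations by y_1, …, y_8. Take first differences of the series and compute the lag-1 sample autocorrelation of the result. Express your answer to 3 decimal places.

First differences Δy: -1, -2, 0, 4, 0, 2, -2
Mean of differences = 0.1429
Numerator Σ(Δy_t−Δȳ)(Δy_{t+1}−Δȳ) = -2.5918
Denominator Σ(Δy_t−Δȳ)² = 28.8571
r_1(Δy) = -2.5918 / 28.8571 = -0.090

-0.090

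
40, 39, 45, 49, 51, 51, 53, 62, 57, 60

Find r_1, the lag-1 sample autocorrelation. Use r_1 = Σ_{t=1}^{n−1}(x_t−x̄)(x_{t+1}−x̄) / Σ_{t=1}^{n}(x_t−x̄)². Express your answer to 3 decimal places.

Mean x̄ = (40 + 39 + 45 + 49 + 51 + 51 + 53 + 62 + 57 + 60)/10 = 50.7000
Numerator Σ_{t=1}^{9}(x_t−x̄)(x_{t+1}−x̄) = 357.6100
Denominator Σ(x_t−x̄)² = 546.1000
r_1 = 357.6100 / 546.1000 = 0.655

0.655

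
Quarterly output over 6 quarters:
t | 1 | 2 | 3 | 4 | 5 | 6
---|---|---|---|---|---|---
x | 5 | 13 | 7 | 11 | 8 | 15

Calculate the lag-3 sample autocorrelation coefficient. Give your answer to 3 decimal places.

Mean x̄ = (5 + 13 + 7 + 11 + 8 + 15)/6 = 9.8333
Deviations from mean: -4.8333, 3.1667, -2.8333, 1.1667, -1.8333, 5.1667
Σ(x_t−x̄)(x_{t+3}−x̄) = (-5.6389) + (-5.8056) + (-14.6389) = -26.0833
Denominator Σ(x_t−x̄)² = 72.8333
r_3 = -26.0833 / 72.8333 = -0.358

-0.358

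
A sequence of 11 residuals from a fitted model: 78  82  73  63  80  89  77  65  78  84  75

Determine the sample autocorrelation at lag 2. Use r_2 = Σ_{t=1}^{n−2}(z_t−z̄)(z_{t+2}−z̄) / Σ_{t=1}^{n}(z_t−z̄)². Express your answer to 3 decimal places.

Mean z̄ = (78 + 82 + 73 + 63 + 80 + 89 + 77 + 65 + 78 + 84 + 75)/11 = 76.7273
Numerator Σ_{t=1}^{9}(z_t−z̄)(z_{t+2}−z̄) = -487.9669
Denominator Σ(z_t−z̄)² = 588.1818
r_2 = -487.9669 / 588.1818 = -0.830

-0.830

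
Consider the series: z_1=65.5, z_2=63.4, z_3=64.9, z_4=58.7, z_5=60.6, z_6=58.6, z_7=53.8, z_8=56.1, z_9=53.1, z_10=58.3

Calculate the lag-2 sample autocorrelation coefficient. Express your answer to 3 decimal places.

Mean z̄ = (65.5 + 63.4 + 64.9 + 58.7 + 60.6 + 58.6 + 53.8 + 56.1 + 53.1 + 58.3)/10 = 59.3000
Numerator Σ_{t=1}^{8}(z_t−z̄)(z_{t+2}−z̄) = 72.3500
Denominator Σ(z_t−z̄)² = 169.0800
r_2 = 72.3500 / 169.0800 = 0.428

0.428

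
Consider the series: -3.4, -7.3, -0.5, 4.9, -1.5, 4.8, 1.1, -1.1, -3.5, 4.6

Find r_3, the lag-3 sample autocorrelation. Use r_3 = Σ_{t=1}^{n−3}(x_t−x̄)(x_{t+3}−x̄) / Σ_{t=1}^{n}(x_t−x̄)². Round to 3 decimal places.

-0.074

Mean x̄ = (-3.4 − 7.3 − 0.5 + 4.9 − 1.5 + 4.8 + 1.1 − 1.1 − 3.5 + 4.6)/10 = -0.1900
Σ(x_t−x̄)(x_{t+3}−x̄) = (-16.3389) + (9.3141) + (-1.5469) + (6.5661) + (1.1921) + (-16.5169) + (6.1791) = -11.1513
Denominator Σ(x_t−x̄)² = 149.8690
r_3 = -11.1513 / 149.8690 = -0.074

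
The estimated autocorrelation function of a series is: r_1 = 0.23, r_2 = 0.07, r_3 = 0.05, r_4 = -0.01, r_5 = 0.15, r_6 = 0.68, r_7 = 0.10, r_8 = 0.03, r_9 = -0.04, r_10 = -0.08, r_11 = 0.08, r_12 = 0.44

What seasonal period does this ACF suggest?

The largest autocorrelation is r_6 = 0.68, with a weaker echo at lag 12 (0.44); the remaining lags stay at or below 0.23. The elevated value at lag 1 (0.23), dropping to 0.07 at lag 2, reflects decaying short-term dependence rather than seasonality.
The dominant spike at lag 6 indicates a seasonal period of 6.

6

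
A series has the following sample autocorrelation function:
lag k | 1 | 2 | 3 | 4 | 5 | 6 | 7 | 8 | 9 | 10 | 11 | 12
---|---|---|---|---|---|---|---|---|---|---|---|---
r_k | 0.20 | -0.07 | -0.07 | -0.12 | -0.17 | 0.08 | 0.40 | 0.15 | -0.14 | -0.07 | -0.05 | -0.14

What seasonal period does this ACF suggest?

7

The largest autocorrelation is r_7 = 0.40; the remaining lags stay at or below 0.20.
The dominant spike at lag 7 indicates a seasonal period of 7.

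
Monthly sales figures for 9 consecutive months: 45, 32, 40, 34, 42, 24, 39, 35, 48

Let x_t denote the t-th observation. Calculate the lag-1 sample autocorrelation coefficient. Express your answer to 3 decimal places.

Mean x̄ = (45 + 32 + 40 + 34 + 42 + 24 + 39 + 35 + 48)/9 = 37.6667
Numerator Σ_{t=1}^{8}(x_t−x̄)(x_{t+1}−x̄) = -187.7778
Denominator Σ(x_t−x̄)² = 426.0000
r_1 = -187.7778 / 426.0000 = -0.441

-0.441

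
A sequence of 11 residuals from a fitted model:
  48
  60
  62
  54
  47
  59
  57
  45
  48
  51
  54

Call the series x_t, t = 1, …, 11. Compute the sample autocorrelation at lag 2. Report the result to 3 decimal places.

-0.495

Mean x̄ = (48 + 60 + 62 + 54 + 47 + 59 + 57 + 45 + 48 + 51 + 54)/11 = 53.1818
Numerator Σ_{t=1}^{9}(x_t−x̄)(x_{t+2}−x̄) = -167.2479
Denominator Σ(x_t−x̄)² = 337.6364
r_2 = -167.2479 / 337.6364 = -0.495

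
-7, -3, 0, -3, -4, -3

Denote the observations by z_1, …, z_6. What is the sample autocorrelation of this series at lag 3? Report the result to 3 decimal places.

Mean z̄ = (-7 − 3 + 0 − 3 − 4 − 3)/6 = -3.3333
Deviations from mean: -3.6667, 0.3333, 3.3333, 0.3333, -0.6667, 0.3333
Numerator Σ_{t=1}^{3}(z_t−z̄)(z_{t+3}−z̄) = -0.3333
Denominator Σ(z_t−z̄)² = 25.3333
r_3 = -0.3333 / 25.3333 = -0.013

-0.013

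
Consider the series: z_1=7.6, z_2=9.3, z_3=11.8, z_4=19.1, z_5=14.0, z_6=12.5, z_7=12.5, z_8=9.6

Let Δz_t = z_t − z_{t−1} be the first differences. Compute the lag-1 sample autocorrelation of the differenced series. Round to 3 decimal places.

First differences Δz: 1.7, 2.5, 7.3, -5.1, -1.5, 0.0, -2.9
Mean of differences = 0.2857
Numerator Σ(Δz_t−Δz̄)(Δz_{t+1}−Δz̄) = -8.0759
Denominator Σ(Δz_t−Δz̄)² = 98.5286
r_1(Δz) = -8.0759 / 98.5286 = -0.082

-0.082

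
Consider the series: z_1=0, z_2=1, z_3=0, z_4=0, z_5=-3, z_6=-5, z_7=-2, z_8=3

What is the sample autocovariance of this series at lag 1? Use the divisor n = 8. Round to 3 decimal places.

Mean z̄ = (0 + 1 + 0 + 0 − 3 − 5 − 2 + 3)/8 = -0.7500
Deviations: 0.7500, 1.7500, 0.7500, 0.7500, -2.2500, -4.2500, -1.2500, 3.7500
Σ_{t=1}^{7}(z_t−z̄)(z_{t+1}−z̄) = 11.6875
γ_1 = 11.6875 / 8 = 1.461

1.461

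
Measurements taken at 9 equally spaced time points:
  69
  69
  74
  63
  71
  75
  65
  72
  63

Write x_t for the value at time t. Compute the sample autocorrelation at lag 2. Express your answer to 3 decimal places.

0.049

Mean x̄ = (69 + 69 + 74 + 63 + 71 + 75 + 65 + 72 + 63)/9 = 69.0000
Σ(x_t−x̄)(x_{t+2}−x̄) = (0.0000) + (0.0000) + (10.0000) + (-36.0000) + (-8.0000) + (18.0000) + (24.0000) = 8.0000
Denominator Σ(x_t−x̄)² = 162.0000
r_2 = 8.0000 / 162.0000 = 0.049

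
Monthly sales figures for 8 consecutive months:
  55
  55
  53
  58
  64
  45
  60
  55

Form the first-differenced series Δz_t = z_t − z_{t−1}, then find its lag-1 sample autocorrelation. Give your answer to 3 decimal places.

First differences Δz: 0, -2, 5, 6, -19, 15, -5
Mean of differences = 0.0000
Numerator Σ(Δz_t−Δz̄)(Δz_{t+1}−Δz̄) = -454.0000
Denominator Σ(Δz_t−Δz̄)² = 676.0000
r_1(Δz) = -454.0000 / 676.0000 = -0.672

-0.672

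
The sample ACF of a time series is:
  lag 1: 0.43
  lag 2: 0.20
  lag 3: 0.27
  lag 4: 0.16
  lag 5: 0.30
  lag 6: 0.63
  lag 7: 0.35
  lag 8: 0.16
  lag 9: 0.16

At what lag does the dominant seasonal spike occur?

6

The largest autocorrelation is r_6 = 0.63; the remaining lags stay at or below 0.43. The elevated value at lag 1 (0.43), dropping to 0.20 at lag 2, reflects decaying short-term dependence rather than seasonality.
The dominant spike at lag 6 indicates a seasonal period of 6.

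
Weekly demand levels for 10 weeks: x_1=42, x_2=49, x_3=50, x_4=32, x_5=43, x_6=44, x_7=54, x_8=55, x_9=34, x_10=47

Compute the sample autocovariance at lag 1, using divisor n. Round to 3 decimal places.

Mean x̄ = (42 + 49 + 50 + 32 + 43 + 44 + 54 + 55 + 34 + 47)/10 = 45.0000
Σ_{t=1}^{9}(x_t−x̄)(x_{t+1}−x̄) = -80.0000
γ_1 = -80.0000 / 10 = -8.000

-8.000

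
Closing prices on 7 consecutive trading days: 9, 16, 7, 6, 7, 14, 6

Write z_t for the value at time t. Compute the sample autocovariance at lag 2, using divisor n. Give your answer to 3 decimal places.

Mean z̄ = (9 + 16 + 7 + 6 + 7 + 14 + 6)/7 = 9.2857
Σ_{t=1}^{5}(z_t−z̄)(z_{t+2}−z̄) = -24.1633
γ_2 = -24.1633 / 7 = -3.452

-3.452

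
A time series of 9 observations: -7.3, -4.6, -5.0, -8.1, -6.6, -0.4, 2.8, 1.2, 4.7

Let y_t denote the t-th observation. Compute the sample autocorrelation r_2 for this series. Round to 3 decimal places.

Mean ȳ = (-7.3 − 4.6 − 5.0 − 8.1 − 6.6 − 0.4 + 2.8 + 1.2 + 4.7)/9 = -2.5889
Numerator Σ_{t=1}^{7}(y_t−ȳ)(y_{t+2}−ȳ) = 46.0075
Denominator Σ(y_t−ȳ)² = 179.8289
r_2 = 46.0075 / 179.8289 = 0.256

0.256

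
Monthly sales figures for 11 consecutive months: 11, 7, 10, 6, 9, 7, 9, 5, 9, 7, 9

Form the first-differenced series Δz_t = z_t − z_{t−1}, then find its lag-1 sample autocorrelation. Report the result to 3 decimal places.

-0.841

First differences Δz: -4, 3, -4, 3, -2, 2, -4, 4, -2, 2
Mean of differences = -0.2000
Numerator Σ(Δz_t−Δz̄)(Δz_{t+1}−Δz̄) = -82.0400
Denominator Σ(Δz_t−Δz̄)² = 97.6000
r_1(Δz) = -82.0400 / 97.6000 = -0.841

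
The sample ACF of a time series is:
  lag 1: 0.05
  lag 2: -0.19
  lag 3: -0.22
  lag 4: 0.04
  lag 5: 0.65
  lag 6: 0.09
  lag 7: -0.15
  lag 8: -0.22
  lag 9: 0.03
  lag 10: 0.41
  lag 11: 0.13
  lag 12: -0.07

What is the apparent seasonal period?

The largest autocorrelation is r_5 = 0.65, with a weaker echo at lag 10 (0.41); the remaining lags stay at or below 0.13.
The dominant spike at lag 5 indicates a seasonal period of 5.

5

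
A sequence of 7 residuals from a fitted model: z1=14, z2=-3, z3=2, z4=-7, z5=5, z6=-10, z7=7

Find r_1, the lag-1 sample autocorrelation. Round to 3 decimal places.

Mean z̄ = (14 − 3 + 2 − 7 + 5 − 10 + 7)/7 = 1.1429
Deviations from mean: 12.8571, -4.1429, 0.8571, -8.1429, 3.8571, -11.1429, 5.8571
Numerator Σ_{t=1}^{6}(z_t−z̄)(z_{t+1}−z̄) = -203.4490
Denominator Σ(z_t−z̄)² = 422.8571
r_1 = -203.4490 / 422.8571 = -0.481

-0.481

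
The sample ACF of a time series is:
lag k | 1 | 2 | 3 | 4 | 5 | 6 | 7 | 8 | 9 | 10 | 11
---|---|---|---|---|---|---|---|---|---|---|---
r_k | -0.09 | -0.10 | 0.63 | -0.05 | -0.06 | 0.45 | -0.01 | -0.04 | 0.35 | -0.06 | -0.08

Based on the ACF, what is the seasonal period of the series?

The largest autocorrelation is r_3 = 0.63, with weaker echoes at lags 6 (0.45) and 9 (0.35); the remaining lags stay at or below -0.01.
The dominant spike at lag 3 indicates a seasonal period of 3.

3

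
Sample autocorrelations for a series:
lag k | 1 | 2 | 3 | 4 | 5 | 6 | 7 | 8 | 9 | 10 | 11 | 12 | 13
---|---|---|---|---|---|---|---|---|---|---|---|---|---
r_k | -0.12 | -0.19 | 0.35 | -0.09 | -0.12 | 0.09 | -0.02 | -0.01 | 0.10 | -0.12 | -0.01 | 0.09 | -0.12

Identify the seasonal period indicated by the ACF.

The largest autocorrelation is r_3 = 0.35; the remaining lags stay at or below 0.10.
The dominant spike at lag 3 indicates a seasonal period of 3.

3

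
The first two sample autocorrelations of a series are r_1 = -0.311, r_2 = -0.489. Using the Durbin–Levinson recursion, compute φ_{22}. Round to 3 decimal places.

-0.648

φ_{22} = (r_2 − r_1²) / (1 − r_1²)
r_1² = (-0.311)² = 0.096721
Numerator = -0.489 − 0.0967 = -0.5857; denominator = 1 − 0.0967 = 0.9033
φ_{22} = -0.5857 / 0.9033 = -0.648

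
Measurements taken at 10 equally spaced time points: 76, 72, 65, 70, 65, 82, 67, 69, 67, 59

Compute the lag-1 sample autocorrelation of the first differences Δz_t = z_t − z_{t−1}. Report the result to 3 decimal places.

-0.603

First differences Δz: -4, -7, 5, -5, 17, -15, 2, -2, -8
Mean of differences = -1.8889
Numerator Σ(Δz_t−Δz̄)(Δz_{t+1}−Δz̄) = -403.0123
Denominator Σ(Δz_t−Δz̄)² = 668.8889
r_1(Δz) = -403.0123 / 668.8889 = -0.603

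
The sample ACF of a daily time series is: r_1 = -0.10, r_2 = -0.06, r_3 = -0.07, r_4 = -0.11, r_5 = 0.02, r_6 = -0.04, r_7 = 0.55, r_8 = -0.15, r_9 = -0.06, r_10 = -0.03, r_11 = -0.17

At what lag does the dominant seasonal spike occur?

The largest autocorrelation is r_7 = 0.55; the remaining lags stay at or below 0.02.
The dominant spike at lag 7 indicates a seasonal period of 7.

7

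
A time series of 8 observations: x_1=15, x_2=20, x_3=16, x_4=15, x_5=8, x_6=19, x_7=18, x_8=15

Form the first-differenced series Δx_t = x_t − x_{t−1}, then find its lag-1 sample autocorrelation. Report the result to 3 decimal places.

-0.423

First differences Δx: 5, -4, -1, -7, 11, -1, -3
Mean of differences = 0.0000
Numerator Σ(Δx_t−Δx̄)(Δx_{t+1}−Δx̄) = -94.0000
Denominator Σ(Δx_t−Δx̄)² = 222.0000
r_1(Δx) = -94.0000 / 222.0000 = -0.423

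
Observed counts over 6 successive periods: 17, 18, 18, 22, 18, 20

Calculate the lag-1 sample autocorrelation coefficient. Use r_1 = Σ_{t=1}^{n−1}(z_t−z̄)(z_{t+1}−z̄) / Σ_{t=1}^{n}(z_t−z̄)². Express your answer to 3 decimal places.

Mean z̄ = (17 + 18 + 18 + 22 + 18 + 20)/6 = 18.8333
Deviations from mean: -1.8333, -0.8333, -0.8333, 3.1667, -0.8333, 1.1667
Σ(z_t−z̄)(z_{t+1}−z̄) = (1.5278) + (0.6944) + (-2.6389) + (-2.6389) + (-0.9722) = -4.0278
Denominator Σ(z_t−z̄)² = 16.8333
r_1 = -4.0278 / 16.8333 = -0.239

-0.239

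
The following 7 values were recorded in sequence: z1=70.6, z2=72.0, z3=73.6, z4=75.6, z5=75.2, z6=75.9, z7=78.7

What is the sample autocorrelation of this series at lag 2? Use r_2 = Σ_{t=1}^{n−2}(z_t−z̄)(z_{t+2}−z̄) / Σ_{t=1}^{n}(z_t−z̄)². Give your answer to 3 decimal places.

Mean z̄ = (70.6 + 72.0 + 73.6 + 75.6 + 75.2 + 75.9 + 78.7)/7 = 74.5143
Deviations from mean: -3.9143, -2.5143, -0.9143, 1.0857, 0.6857, 1.3857, 4.1857
Σ(z_t−z̄)(z_{t+2}−z̄) = (3.5788) + (-2.7298) + (-0.6269) + (1.5045) + (2.8702) = 4.5967
Denominator Σ(z_t−z̄)² = 43.5686
r_2 = 4.5967 / 43.5686 = 0.106

0.106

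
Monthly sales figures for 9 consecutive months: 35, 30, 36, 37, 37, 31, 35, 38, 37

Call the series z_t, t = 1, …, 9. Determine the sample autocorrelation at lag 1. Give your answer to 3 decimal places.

Mean z̄ = (35 + 30 + 36 + 37 + 37 + 31 + 35 + 38 + 37)/9 = 35.1111
Numerator Σ_{t=1}^{8}(z_t−z̄)(z_{t+1}−z̄) = -0.9012
Denominator Σ(z_t−z̄)² = 62.8889
r_1 = -0.9012 / 62.8889 = -0.014

-0.014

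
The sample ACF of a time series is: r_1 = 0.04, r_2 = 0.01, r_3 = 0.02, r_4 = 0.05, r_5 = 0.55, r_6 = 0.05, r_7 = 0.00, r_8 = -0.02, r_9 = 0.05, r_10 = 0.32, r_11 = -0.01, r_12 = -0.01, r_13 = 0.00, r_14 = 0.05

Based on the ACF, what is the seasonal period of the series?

The largest autocorrelation is r_5 = 0.55, with a weaker echo at lag 10 (0.32); the remaining lags stay at or below 0.05.
The dominant spike at lag 5 indicates a seasonal period of 5.

5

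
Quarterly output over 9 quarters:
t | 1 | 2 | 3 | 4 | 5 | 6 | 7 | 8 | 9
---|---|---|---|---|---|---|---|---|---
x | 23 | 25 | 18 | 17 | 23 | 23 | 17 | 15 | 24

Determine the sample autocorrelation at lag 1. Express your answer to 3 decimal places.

Mean x̄ = (23 + 25 + 18 + 17 + 23 + 23 + 17 + 15 + 24)/9 = 20.5556
Numerator Σ_{t=1}^{8}(x_t−x̄)(x_{t+1}−x̄) = -2.1975
Denominator Σ(x_t−x̄)² = 112.2222
r_1 = -2.1975 / 112.2222 = -0.020

-0.020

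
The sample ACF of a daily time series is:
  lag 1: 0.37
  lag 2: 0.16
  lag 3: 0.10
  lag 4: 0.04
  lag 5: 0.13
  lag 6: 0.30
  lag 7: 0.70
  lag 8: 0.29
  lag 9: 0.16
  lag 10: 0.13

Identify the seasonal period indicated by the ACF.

The largest autocorrelation is r_7 = 0.70; the remaining lags stay at or below 0.37. The elevated value at lag 1 (0.37), dropping to 0.16 at lag 2, reflects decaying short-term dependence rather than seasonality.
The dominant spike at lag 7 indicates a seasonal period of 7.

7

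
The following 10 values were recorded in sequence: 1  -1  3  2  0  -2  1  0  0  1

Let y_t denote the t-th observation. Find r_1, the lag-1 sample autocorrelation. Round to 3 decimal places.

-0.095

Mean ȳ = (1 − 1 + 3 + 2 + 0 − 2 + 1 + 0 + 0 + 1)/10 = 0.5000
Numerator Σ_{t=1}^{9}(y_t−ȳ)(y_{t+1}−ȳ) = -1.7500
Denominator Σ(y_t−ȳ)² = 18.5000
r_1 = -1.7500 / 18.5000 = -0.095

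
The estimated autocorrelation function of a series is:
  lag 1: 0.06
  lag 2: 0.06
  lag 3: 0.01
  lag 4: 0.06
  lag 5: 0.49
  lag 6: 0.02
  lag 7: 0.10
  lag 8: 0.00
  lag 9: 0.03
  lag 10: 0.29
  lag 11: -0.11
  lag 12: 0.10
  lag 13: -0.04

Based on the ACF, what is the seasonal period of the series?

5

The largest autocorrelation is r_5 = 0.49, with a weaker echo at lag 10 (0.29); the remaining lags stay at or below 0.10.
The dominant spike at lag 5 indicates a seasonal period of 5.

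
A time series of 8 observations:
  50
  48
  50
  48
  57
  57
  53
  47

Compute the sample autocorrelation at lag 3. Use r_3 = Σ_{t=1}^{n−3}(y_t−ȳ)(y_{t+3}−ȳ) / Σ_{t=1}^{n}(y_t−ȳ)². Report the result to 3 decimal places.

Mean ȳ = (50 + 48 + 50 + 48 + 57 + 57 + 53 + 47)/8 = 51.2500
Deviations from mean: -1.2500, -3.2500, -1.2500, -3.2500, 5.7500, 5.7500, 1.7500, -4.2500
Σ(y_t−ȳ)(y_{t+3}−ȳ) = (4.0625) + (-18.6875) + (-7.1875) + (-5.6875) + (-24.4375) = -51.9375
Denominator Σ(y_t−ȳ)² = 111.5000
r_3 = -51.9375 / 111.5000 = -0.466

-0.466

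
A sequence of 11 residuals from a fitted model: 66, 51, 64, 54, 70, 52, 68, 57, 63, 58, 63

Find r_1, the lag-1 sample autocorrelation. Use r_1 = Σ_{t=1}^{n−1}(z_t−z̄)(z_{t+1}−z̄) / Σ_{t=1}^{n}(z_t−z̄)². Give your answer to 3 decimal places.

-0.852

Mean z̄ = (66 + 51 + 64 + 54 + 70 + 52 + 68 + 57 + 63 + 58 + 63)/11 = 60.5455
Numerator Σ_{t=1}^{10}(z_t−z̄)(z_{t+1}−z̄) = -361.6612
Denominator Σ(z_t−z̄)² = 424.7273
r_1 = -361.6612 / 424.7273 = -0.852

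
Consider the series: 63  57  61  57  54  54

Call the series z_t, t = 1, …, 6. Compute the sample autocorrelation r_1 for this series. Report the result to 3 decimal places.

0.117

Mean z̄ = (63 + 57 + 61 + 57 + 54 + 54)/6 = 57.6667
Deviations from mean: 5.3333, -0.6667, 3.3333, -0.6667, -3.6667, -3.6667
Numerator Σ_{t=1}^{5}(z_t−z̄)(z_{t+1}−z̄) = 7.8889
Denominator Σ(z_t−z̄)² = 67.3333
r_1 = 7.8889 / 67.3333 = 0.117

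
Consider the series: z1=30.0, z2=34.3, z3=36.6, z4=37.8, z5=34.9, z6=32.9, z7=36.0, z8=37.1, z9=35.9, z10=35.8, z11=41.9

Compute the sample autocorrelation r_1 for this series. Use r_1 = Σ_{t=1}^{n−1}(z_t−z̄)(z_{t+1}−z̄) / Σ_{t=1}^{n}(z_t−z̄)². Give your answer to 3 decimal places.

Mean z̄ = (30.0 + 34.3 + 36.6 + 37.8 + 34.9 + 32.9 + 36.0 + 37.1 + 35.9 + 35.8 + 41.9)/11 = 35.7455
Numerator Σ_{t=1}^{10}(z_t−z̄)(z_{t+1}−z̄) = 9.6679
Denominator Σ(z_t−z̄)² = 88.6673
r_1 = 9.6679 / 88.6673 = 0.109

0.109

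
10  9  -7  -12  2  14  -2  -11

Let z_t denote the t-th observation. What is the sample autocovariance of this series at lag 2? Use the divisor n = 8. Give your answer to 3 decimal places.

-64.645

Mean z̄ = (10 + 9 − 7 − 12 + 2 + 14 − 2 − 11)/8 = 0.3750
Σ_{t=1}^{6}(z_t−z̄)(z_{t+2}−z̄) = -517.1563
γ_2 = -517.1563 / 8 = -64.645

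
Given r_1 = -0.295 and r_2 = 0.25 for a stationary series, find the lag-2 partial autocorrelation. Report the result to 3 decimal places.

φ_{22} = (r_2 − r_1²) / (1 − r_1²)
r_1² = (-0.295)² = 0.087025
Numerator = 0.25 − 0.0870 = 0.1630; denominator = 1 − 0.0870 = 0.9130
φ_{22} = 0.1630 / 0.9130 = 0.179

0.179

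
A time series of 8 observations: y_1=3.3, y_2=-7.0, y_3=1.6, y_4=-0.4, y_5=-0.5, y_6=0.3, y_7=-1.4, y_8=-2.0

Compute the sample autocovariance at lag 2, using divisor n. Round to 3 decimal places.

0.857

Mean ȳ = (3.3 − 7.0 + 1.6 − 0.4 − 0.5 + 0.3 − 1.4 − 2.0)/8 = -0.7625
Deviations: 4.0625, -6.2375, 2.3625, 0.3625, 0.2625, 1.0625, -0.6375, -1.2375
Σ_{t=1}^{6}(y_t−ȳ)(y_{t+2}−ȳ) = 6.8597
γ_2 = 6.8597 / 8 = 0.857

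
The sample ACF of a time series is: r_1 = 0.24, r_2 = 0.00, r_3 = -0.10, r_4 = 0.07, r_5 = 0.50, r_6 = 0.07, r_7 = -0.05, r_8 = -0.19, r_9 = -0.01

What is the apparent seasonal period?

5

The largest autocorrelation is r_5 = 0.50; the remaining lags stay at or below 0.24. The elevated value at lag 1 (0.24), dropping to 0.00 at lag 2, reflects decaying short-term dependence rather than seasonality.
The dominant spike at lag 5 indicates a seasonal period of 5.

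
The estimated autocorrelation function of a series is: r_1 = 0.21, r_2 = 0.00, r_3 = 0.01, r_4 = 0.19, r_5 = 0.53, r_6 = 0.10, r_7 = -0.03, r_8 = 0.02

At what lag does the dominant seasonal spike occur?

5

The largest autocorrelation is r_5 = 0.53; the remaining lags stay at or below 0.21.
The dominant spike at lag 5 indicates a seasonal period of 5.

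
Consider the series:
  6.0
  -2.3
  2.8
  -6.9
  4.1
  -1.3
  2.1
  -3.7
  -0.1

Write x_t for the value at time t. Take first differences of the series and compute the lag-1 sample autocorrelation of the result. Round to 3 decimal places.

First differences Δx: -8.3, 5.1, -9.7, 11.0, -5.4, 3.4, -5.8, 3.6
Mean of differences = -0.7625
Numerator Σ(Δx_t−Δx̄)(Δx_{t+1}−Δx̄) = -318.5089
Denominator Σ(Δx_t−Δx̄)² = 392.6588
r_1(Δx) = -318.5089 / 392.6588 = -0.811

-0.811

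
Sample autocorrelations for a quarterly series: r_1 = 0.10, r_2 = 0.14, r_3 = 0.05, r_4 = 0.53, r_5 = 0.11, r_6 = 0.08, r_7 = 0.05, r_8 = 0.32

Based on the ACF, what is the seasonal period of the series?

The largest autocorrelation is r_4 = 0.53, with a weaker echo at lag 8 (0.32); the remaining lags stay at or below 0.14.
The dominant spike at lag 4 indicates a seasonal period of 4.

4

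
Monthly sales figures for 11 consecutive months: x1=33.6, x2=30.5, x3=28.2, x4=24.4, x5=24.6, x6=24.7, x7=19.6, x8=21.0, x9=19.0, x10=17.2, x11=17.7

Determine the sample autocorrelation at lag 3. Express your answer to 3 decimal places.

Mean x̄ = (33.6 + 30.5 + 28.2 + 24.4 + 24.6 + 24.7 + 19.6 + 21.0 + 19.0 + 17.2 + 17.7)/11 = 23.6818
Numerator Σ_{t=1}^{8}(x_t−x̄)(x_{t+3}−x̄) = 50.3226
Denominator Σ(x_t−x̄)² = 291.2364
r_3 = 50.3226 / 291.2364 = 0.173

0.173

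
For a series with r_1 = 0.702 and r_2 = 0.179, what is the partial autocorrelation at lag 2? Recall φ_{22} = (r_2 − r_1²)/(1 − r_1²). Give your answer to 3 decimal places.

-0.619

φ_{22} = (r_2 − r_1²) / (1 − r_1²)
r_1² = (0.702)² = 0.492804
Numerator = 0.179 − 0.4928 = -0.3138; denominator = 1 − 0.4928 = 0.5072
φ_{22} = -0.3138 / 0.5072 = -0.619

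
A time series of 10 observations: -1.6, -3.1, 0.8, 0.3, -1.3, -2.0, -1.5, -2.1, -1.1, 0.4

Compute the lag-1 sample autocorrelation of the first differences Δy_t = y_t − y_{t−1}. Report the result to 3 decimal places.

-0.253

First differences Δy: -1.5, 3.9, -0.5, -1.6, -0.7, 0.5, -0.6, 1.0, 1.5
Mean of differences = 0.2222
Numerator Σ(Δy_t−Δȳ)(Δy_{t+1}−Δȳ) = -6.1238
Denominator Σ(Δy_t−Δȳ)² = 24.1756
r_1(Δy) = -6.1238 / 24.1756 = -0.253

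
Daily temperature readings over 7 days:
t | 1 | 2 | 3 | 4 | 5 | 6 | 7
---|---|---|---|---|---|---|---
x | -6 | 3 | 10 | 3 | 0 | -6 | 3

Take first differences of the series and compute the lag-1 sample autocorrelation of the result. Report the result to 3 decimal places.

0.035

First differences Δx: 9, 7, -7, -3, -6, 9
Mean of differences = 1.5000
Numerator Σ(Δx_t−Δx̄)(Δx_{t+1}−Δx̄) = 10.2500
Denominator Σ(Δx_t−Δx̄)² = 291.5000
r_1(Δx) = 10.2500 / 291.5000 = 0.035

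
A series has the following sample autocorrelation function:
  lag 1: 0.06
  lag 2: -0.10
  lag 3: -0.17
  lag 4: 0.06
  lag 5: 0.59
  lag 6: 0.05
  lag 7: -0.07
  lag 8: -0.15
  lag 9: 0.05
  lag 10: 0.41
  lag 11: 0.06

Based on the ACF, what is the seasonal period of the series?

The largest autocorrelation is r_5 = 0.59, with a weaker echo at lag 10 (0.41); the remaining lags stay at or below 0.06.
The dominant spike at lag 5 indicates a seasonal period of 5.

5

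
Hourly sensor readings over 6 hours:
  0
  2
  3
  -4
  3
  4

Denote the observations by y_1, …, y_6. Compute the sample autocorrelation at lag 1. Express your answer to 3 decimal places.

-0.303

Mean ȳ = (0 + 2 + 3 − 4 + 3 + 4)/6 = 1.3333
Deviations from mean: -1.3333, 0.6667, 1.6667, -5.3333, 1.6667, 2.6667
Σ(y_t−ȳ)(y_{t+1}−ȳ) = (-0.8889) + (1.1111) + (-8.8889) + (-8.8889) + (4.4444) = -13.1111
Denominator Σ(y_t−ȳ)² = 43.3333
r_1 = -13.1111 / 43.3333 = -0.303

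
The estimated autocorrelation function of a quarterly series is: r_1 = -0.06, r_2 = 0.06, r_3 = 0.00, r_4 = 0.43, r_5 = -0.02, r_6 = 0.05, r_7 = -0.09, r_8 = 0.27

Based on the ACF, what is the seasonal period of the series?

The largest autocorrelation is r_4 = 0.43, with a weaker echo at lag 8 (0.27); the remaining lags stay at or below 0.06.
The dominant spike at lag 4 indicates a seasonal period of 4.

4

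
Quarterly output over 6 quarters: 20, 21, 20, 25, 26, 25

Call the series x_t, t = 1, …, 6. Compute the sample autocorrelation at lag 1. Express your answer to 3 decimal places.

Mean x̄ = (20 + 21 + 20 + 25 + 26 + 25)/6 = 22.8333
Deviations from mean: -2.8333, -1.8333, -2.8333, 2.1667, 3.1667, 2.1667
Numerator Σ_{t=1}^{5}(x_t−x̄)(x_{t+1}−x̄) = 17.9722
Denominator Σ(x_t−x̄)² = 38.8333
r_1 = 17.9722 / 38.8333 = 0.463

0.463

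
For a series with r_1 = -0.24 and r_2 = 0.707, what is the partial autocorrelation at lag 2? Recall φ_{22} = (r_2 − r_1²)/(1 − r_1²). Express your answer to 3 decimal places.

0.689

φ_{22} = (r_2 − r_1²) / (1 − r_1²)
r_1² = (-0.24)² = 0.0576
Numerator = 0.707 − 0.0576 = 0.6494; denominator = 1 − 0.0576 = 0.9424
φ_{22} = 0.6494 / 0.9424 = 0.689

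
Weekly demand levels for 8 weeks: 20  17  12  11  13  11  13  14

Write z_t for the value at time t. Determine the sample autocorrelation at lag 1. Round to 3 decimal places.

Mean z̄ = (20 + 17 + 12 + 11 + 13 + 11 + 13 + 14)/8 = 13.8750
Σ(z_t−z̄)(z_{t+1}−z̄) = (19.1406) + (-5.8594) + (5.3906) + (2.5156) + (2.5156) + (2.5156) + (-0.1094) = 26.1094
Denominator Σ(z_t−z̄)² = 68.8750
r_1 = 26.1094 / 68.8750 = 0.379

0.379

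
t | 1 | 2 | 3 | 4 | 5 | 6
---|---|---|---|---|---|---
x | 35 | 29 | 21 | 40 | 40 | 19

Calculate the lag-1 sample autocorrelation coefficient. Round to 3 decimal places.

Mean x̄ = (35 + 29 + 21 + 40 + 40 + 19)/6 = 30.6667
Deviations from mean: 4.3333, -1.6667, -9.6667, 9.3333, 9.3333, -11.6667
Numerator Σ_{t=1}^{5}(x_t−x̄)(x_{t+1}−x̄) = -103.1111
Denominator Σ(x_t−x̄)² = 425.3333
r_1 = -103.1111 / 425.3333 = -0.242

-0.242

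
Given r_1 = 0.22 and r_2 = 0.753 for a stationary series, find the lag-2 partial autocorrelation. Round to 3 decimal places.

0.740

φ_{22} = (r_2 − r_1²) / (1 − r_1²)
r_1² = (0.22)² = 0.0484
Numerator = 0.753 − 0.0484 = 0.7046; denominator = 1 − 0.0484 = 0.9516
φ_{22} = 0.7046 / 0.9516 = 0.740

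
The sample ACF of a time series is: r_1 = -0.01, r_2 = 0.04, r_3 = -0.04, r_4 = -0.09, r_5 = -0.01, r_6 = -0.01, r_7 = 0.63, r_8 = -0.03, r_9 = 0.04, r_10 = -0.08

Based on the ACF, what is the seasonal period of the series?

The largest autocorrelation is r_7 = 0.63; the remaining lags stay at or below 0.04.
The dominant spike at lag 7 indicates a seasonal period of 7.

7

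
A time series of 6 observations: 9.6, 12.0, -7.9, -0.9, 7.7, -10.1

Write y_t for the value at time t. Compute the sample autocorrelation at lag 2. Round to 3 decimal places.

-0.292

Mean ȳ = (9.6 + 12.0 − 7.9 − 0.9 + 7.7 − 10.1)/6 = 1.7333
Σ(y_t−ȳ)(y_{t+2}−ȳ) = (-75.7822) + (-27.0356) + (-57.4789) + (31.1611) = -129.1356
Denominator Σ(y_t−ȳ)² = 442.6533
r_2 = -129.1356 / 442.6533 = -0.292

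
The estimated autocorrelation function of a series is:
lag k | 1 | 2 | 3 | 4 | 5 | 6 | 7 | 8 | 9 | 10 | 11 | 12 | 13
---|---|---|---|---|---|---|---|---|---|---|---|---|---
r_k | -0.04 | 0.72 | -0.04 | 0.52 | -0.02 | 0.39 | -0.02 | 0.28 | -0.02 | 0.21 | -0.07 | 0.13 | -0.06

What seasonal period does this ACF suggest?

The largest autocorrelation is r_2 = 0.72, with weaker echoes at lags 4 (0.52), 6 (0.39), 8 (0.28) and 10 (0.21); the remaining lags stay at or below 0.13.
The dominant spike at lag 2 indicates a seasonal period of 2.

2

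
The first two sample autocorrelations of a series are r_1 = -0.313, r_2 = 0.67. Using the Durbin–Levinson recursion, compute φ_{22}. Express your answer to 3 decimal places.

0.634

φ_{22} = (r_2 − r_1²) / (1 − r_1²)
r_1² = (-0.313)² = 0.097969
Numerator = 0.67 − 0.0980 = 0.5720; denominator = 1 − 0.0980 = 0.9020
φ_{22} = 0.5720 / 0.9020 = 0.634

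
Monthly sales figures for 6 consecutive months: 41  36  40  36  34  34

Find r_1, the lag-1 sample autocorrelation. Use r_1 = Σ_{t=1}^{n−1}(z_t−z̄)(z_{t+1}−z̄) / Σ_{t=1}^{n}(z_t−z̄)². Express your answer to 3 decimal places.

Mean z̄ = (41 + 36 + 40 + 36 + 34 + 34)/6 = 36.8333
Deviations from mean: 4.1667, -0.8333, 3.1667, -0.8333, -2.8333, -2.8333
Σ(z_t−z̄)(z_{t+1}−z̄) = (-3.4722) + (-2.6389) + (-2.6389) + (2.3611) + (8.0278) = 1.6389
Denominator Σ(z_t−z̄)² = 44.8333
r_1 = 1.6389 / 44.8333 = 0.037

0.037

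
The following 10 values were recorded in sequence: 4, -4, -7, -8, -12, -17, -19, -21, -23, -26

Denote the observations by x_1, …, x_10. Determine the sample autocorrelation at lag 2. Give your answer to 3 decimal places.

0.393

Mean x̄ = (4 − 4 − 7 − 8 − 12 − 17 − 19 − 21 − 23 − 26)/10 = -13.3000
Numerator Σ_{t=1}^{8}(x_t−x̄)(x_{t+2}−x̄) = 321.0200
Denominator Σ(x_t−x̄)² = 816.1000
r_2 = 321.0200 / 816.1000 = 0.393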